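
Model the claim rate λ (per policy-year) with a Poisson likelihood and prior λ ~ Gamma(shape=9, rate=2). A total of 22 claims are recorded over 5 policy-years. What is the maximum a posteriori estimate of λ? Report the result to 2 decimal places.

λ̂_MAP = 4.29

Σxᵢ = 22, n = 5.
Posterior ∝ λ^8e^(−2λ) · λ^22e^(−5λ) = λ^30e^(−7λ), i.e. Gamma(shape=31, rate=7).
The mode of a Gamma(a, b) with a ≥ 1 (shape–rate) is (a−1)/b = 30/7 ≈ 4.29.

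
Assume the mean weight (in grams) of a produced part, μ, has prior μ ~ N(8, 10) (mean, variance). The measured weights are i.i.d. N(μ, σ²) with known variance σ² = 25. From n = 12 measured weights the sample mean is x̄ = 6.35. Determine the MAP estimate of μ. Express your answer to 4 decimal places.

n = 12, x̄ = 6.35.
For a Normal prior and Normal likelihood with known variance, the posterior is Normal; its mode equals its mean, the precision-weighted average.
Prior precision 1/σ₀² = 1/10 = 0.1; data precision n/σ² = 12/25 = 0.48.
μ̂ = (0.1·8 + 0.48·6.35) / (0.1 + 0.48) = 3.848/0.58 = 962/145 ≈ 6.6345.

μ̂_MAP = 6.6345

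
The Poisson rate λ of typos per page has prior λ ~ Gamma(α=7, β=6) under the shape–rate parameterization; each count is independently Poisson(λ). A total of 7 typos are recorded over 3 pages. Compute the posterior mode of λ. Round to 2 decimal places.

Σxᵢ = 7, n = 3.
Posterior ∝ λ^6e^(−6λ) · λ^7e^(−3λ) = λ^13e^(−9λ), i.e. Gamma(shape=14, rate=9).
The mode of a Gamma(a, b) with a ≥ 1 (shape–rate) is (a−1)/b = 13/9 ≈ 1.44.

λ̂_MAP = 1.44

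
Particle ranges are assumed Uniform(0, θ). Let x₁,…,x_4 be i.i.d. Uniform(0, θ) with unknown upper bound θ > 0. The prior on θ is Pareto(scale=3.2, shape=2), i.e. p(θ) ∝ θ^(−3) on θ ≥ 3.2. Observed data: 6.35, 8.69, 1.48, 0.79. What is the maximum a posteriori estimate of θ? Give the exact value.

θ̂_MAP = 8.69

The Uniform(0, θ) likelihood is θ^(−n) for θ ≥ max(xᵢ), zero otherwise. Here max(xᵢ) = 8.69.
Posterior ∝ θ^(−3) · θ^(−4) = θ^(−7) on θ ≥ max(3.2, 8.69) = 8.69.
This density is strictly decreasing in θ, so the posterior mode lies at the lower boundary of the support.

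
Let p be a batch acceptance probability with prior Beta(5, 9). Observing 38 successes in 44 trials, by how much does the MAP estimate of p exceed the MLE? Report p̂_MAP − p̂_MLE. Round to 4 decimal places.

MAP − MLE = -0.1136

Posterior is Beta(43, 15); MAP = (43−1)/(58−2) = 42/56 ≈ 0.75000.
MLE ignores the prior: p̂_MLE = k/n = 38/44 ≈ 0.86364.
Difference = 42/56 − 38/44 = -5/44 ≈ -0.1136.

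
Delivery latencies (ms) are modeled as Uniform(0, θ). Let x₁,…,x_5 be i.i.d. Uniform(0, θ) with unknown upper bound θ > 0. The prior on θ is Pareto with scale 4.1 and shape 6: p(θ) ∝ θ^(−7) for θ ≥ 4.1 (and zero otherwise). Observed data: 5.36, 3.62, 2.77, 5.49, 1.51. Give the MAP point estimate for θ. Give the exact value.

θ̂_MAP = 5.49

The Uniform(0, θ) likelihood is θ^(−n) for θ ≥ max(xᵢ), zero otherwise. Here max(xᵢ) = 5.49.
Posterior ∝ θ^(−7) · θ^(−5) = θ^(−12) on θ ≥ max(4.1, 5.49) = 5.49.
This density is strictly decreasing in θ, so the posterior mode lies at the lower boundary of the support.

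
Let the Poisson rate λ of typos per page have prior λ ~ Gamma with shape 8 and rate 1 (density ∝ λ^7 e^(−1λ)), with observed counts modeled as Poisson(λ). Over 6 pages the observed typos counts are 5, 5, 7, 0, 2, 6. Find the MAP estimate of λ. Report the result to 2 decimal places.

λ̂_MAP = 4.57

Σxᵢ = 5+5+7+0+2+6 = 25, with n = 6.
Posterior ∝ λ^7e^(−1λ) · λ^25e^(−6λ) = λ^32e^(−7λ), i.e. Gamma(shape=33, rate=7).
The mode of a Gamma(a, b) with a ≥ 1 (shape–rate) is (a−1)/b = 32/7 ≈ 4.57.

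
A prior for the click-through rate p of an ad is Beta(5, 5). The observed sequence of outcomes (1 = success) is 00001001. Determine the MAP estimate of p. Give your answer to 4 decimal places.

Prior: Beta(5, 5).
Data: 2 successes in 8 trials (from the sequence). The binomial likelihood contributes p^2(1−p)^6, so the posterior is Beta(5+2, 5+6) = Beta(7, 11).
For Beta(a, b) with a, b > 1 the mode is (a−1)/(a+b−2) = 6/16 ≈ 0.3750.

p̂_MAP = 0.3750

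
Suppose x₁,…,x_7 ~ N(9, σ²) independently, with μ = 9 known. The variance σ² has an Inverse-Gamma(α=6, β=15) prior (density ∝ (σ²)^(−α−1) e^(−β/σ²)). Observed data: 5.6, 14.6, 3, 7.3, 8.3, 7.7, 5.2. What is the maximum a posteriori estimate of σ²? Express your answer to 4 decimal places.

σ̂²_MAP = 6.1157

Sum of squared deviations about the known mean: SS = (5.6−9)² + (14.6−9)² + (3−9)² + (7.3−9)² + (8.3−9)² + (7.7−9)² + (5.2−9)² = 98.43.
The Normal likelihood contributes (σ²)^(−n/2) exp(−SS/(2σ²)), so the posterior is Inverse-Gamma(α + n/2, β + SS/2) = Inverse-Gamma(9.5, 64.215).
The mode of Inverse-Gamma(a, b) is b/(a+1) = 64.215/10.5 ≈ 6.1157.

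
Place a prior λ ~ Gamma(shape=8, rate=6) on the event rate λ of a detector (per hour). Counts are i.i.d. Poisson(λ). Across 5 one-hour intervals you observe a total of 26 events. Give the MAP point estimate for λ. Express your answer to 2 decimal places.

Σxᵢ = 26, n = 5.
Posterior ∝ λ^7e^(−6λ) · λ^26e^(−5λ) = λ^33e^(−11λ), i.e. Gamma(shape=34, rate=11).
The mode of a Gamma(a, b) with a ≥ 1 (shape–rate) is (a−1)/b = 33/11 ≈ 3.00.

λ̂_MAP = 3.00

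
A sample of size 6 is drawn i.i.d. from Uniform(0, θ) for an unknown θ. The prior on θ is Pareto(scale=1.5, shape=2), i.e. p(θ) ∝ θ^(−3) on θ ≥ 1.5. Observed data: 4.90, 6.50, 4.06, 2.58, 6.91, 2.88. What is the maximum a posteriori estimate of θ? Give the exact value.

The Uniform(0, θ) likelihood is θ^(−n) for θ ≥ max(xᵢ), zero otherwise. Here max(xᵢ) = 6.91.
Posterior ∝ θ^(−3) · θ^(−6) = θ^(−9) on θ ≥ max(1.5, 6.91) = 6.91.
This density is strictly decreasing in θ, so the posterior mode lies at the lower boundary of the support.

θ̂_MAP = 6.91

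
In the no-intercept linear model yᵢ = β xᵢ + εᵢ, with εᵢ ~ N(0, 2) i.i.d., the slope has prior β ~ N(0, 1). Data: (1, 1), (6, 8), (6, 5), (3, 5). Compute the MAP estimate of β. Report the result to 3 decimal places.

β̂_MAP = 1.119

log p(β | y) = −Σ(yᵢ − βxᵢ)²/(2·2) − β²/(2·1) + const.
Setting the derivative to zero: Σxᵢ(yᵢ − βxᵢ)/2 − β/1 = 0, so β = Σxᵢyᵢ / (Σxᵢ² + σ²/τ²).
Σxᵢyᵢ = 1·1 + 6·8 + 6·5 + 3·5 = 94; Σxᵢ² = 82; σ²/τ² = 2.
β̂_MAP = 94 / (82 + 2) = 94/84 ≈ 1.119.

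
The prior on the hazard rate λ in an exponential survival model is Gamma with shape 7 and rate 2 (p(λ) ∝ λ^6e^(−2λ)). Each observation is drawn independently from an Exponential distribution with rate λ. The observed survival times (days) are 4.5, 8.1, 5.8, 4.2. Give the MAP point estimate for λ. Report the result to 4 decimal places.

The Exponential(rate=λ) likelihood is ∝ λ^n e^(−λΣtᵢ). Here n = 4 and Σtᵢ = 4.5 + 8.1 + 5.8 + 4.2 = 22.6.
Posterior ∝ λ^6e^(−2λ) · λ^4e^(−22.6λ) = λ^10e^(−24.6λ), i.e. Gamma(11, 24.6).
Mode = (a−1)/b = 10/24.6 ≈ 0.4065.

λ̂_MAP = 0.4065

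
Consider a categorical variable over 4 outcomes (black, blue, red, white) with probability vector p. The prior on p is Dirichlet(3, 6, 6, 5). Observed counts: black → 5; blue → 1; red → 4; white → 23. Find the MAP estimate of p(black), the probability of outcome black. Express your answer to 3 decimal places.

The posterior is Dirichlet(αᵢ + nᵢ) = Dirichlet(8, 7, 10, 28).
For a Dirichlet(a₁,…,a_K) with all aᵢ > 1, the mode has j-th component (aⱼ − 1)/(Σaᵢ − K).
Here Σaᵢ = 53 and K = 4, so p(black) = (8 − 1)/(53 − 4) = 7/49 ≈ 0.143.

MAP estimate of p(black) = 0.143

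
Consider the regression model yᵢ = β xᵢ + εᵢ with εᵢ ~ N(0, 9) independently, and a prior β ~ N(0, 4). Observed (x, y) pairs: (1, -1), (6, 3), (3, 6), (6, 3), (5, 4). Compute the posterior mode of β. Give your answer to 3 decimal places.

β̂_MAP = 0.668

log p(β | y) = −Σ(yᵢ − βxᵢ)²/(2·9) − β²/(2·4) + const.
Setting the derivative to zero: Σxᵢ(yᵢ − βxᵢ)/9 − β/4 = 0, so β = Σxᵢyᵢ / (Σxᵢ² + σ²/τ²).
Σxᵢyᵢ = 1·(-1) + 6·3 + 3·6 + 6·3 + 5·4 = 73; Σxᵢ² = 107; σ²/τ² = 2.25.
β̂_MAP = 73 / (107 + 2.25) = 73/109.25 ≈ 0.668.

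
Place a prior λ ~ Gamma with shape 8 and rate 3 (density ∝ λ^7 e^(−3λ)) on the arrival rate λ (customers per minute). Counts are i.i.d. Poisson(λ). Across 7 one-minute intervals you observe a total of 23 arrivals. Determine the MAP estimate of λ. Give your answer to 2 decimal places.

λ̂_MAP = 3.00

Σxᵢ = 23, n = 7.
Posterior ∝ λ^7e^(−3λ) · λ^23e^(−7λ) = λ^30e^(−10λ), i.e. Gamma(shape=31, rate=10).
The mode of a Gamma(a, b) with a ≥ 1 (shape–rate) is (a−1)/b = 30/10 ≈ 3.00.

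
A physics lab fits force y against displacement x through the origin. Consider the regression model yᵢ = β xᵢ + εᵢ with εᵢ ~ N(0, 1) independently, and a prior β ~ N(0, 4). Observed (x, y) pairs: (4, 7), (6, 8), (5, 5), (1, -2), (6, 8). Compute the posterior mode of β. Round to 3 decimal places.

log p(β | y) = −Σ(yᵢ − βxᵢ)²/(2·1) − β²/(2·4) + const.
Setting the derivative to zero: Σxᵢ(yᵢ − βxᵢ)/1 − β/4 = 0, so β = Σxᵢyᵢ / (Σxᵢ² + σ²/τ²).
Σxᵢyᵢ = 4·7 + 6·8 + 5·5 + 1·(-2) + 6·8 = 147; Σxᵢ² = 114; σ²/τ² = 0.25.
β̂_MAP = 147 / (114 + 0.25) = 147/114.25 ≈ 1.287.

β̂_MAP = 1.287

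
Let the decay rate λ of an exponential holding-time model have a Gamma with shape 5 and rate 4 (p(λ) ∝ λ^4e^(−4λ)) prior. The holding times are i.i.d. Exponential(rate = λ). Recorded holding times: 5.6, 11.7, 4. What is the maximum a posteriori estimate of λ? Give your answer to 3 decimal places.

The Exponential(rate=λ) likelihood is ∝ λ^n e^(−λΣtᵢ). Here n = 3 and Σtᵢ = 5.6 + 11.7 + 4 = 21.3.
Posterior ∝ λ^4e^(−4λ) · λ^3e^(−21.3λ) = λ^7e^(−25.3λ), i.e. Gamma(8, 25.3).
Mode = (a−1)/b = 7/25.3 ≈ 0.277.

λ̂_MAP = 0.277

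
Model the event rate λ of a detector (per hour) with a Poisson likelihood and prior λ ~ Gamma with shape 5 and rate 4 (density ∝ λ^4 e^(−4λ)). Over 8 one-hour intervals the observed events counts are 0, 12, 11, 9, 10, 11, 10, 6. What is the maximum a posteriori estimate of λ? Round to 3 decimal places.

Σxᵢ = 0+12+11+9+10+11+10+6 = 69, with n = 8.
Posterior ∝ λ^4e^(−4λ) · λ^69e^(−8λ) = λ^73e^(−12λ), i.e. Gamma(shape=74, rate=12).
The mode of a Gamma(a, b) with a ≥ 1 (shape–rate) is (a−1)/b = 73/12 ≈ 6.083.

λ̂_MAP = 6.083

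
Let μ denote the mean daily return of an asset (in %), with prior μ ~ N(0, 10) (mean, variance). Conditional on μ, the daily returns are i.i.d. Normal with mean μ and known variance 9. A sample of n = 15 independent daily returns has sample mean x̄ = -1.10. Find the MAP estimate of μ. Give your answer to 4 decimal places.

μ̂_MAP = -1.0377

n = 15, x̄ = -1.10.
For a Normal prior and Normal likelihood with known variance, the posterior is Normal; its mode equals its mean, the precision-weighted average.
Prior precision 1/σ₀² = 1/10 = 0.1; data precision n/σ² = 15/9 = 5/3.
μ̂ = (0.1·0 + (5/3)·(-1.1)) / (0.1 + 5/3) = (-11/6)/(53/30) = -55/53 ≈ -1.0377.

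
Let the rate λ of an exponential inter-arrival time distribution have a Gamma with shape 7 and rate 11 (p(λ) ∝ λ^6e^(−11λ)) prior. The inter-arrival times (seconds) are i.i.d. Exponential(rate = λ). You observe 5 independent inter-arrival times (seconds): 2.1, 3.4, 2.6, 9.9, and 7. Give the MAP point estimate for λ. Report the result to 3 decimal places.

λ̂_MAP = 0.306

The Exponential(rate=λ) likelihood is ∝ λ^n e^(−λΣtᵢ). Here n = 5 and Σtᵢ = 2.1 + 3.4 + 2.6 + 9.9 + 7 = 25.
Posterior ∝ λ^6e^(−11λ) · λ^5e^(−25λ) = λ^11e^(−36λ), i.e. Gamma(12, 36).
Mode = (a−1)/b = 11/36 ≈ 0.306.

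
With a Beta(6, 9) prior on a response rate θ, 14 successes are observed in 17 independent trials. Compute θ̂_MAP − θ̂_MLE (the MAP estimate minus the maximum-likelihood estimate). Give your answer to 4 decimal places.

Posterior is Beta(20, 12); MAP = (20−1)/(32−2) = 19/30 ≈ 0.63333.
MLE ignores the prior: θ̂_MLE = k/n = 14/17 ≈ 0.82353.
Difference = 19/30 − 14/17 = -97/510 ≈ -0.1902.

MAP − MLE = -0.1902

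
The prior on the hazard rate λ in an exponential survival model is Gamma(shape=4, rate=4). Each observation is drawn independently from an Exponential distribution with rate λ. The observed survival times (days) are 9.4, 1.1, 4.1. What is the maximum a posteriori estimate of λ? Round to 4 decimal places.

λ̂_MAP = 0.3226

The Exponential(rate=λ) likelihood is ∝ λ^n e^(−λΣtᵢ). Here n = 3 and Σtᵢ = 9.4 + 1.1 + 4.1 = 14.6.
Posterior ∝ λ^3e^(−4λ) · λ^3e^(−14.6λ) = λ^6e^(−18.6λ), i.e. Gamma(7, 18.6).
Mode = (a−1)/b = 6/18.6 ≈ 0.3226.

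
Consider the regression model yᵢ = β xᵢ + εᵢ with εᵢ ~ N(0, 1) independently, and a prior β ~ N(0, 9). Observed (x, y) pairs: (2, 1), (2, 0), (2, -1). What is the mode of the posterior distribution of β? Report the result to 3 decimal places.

log p(β | y) = −Σ(yᵢ − βxᵢ)²/(2·1) − β²/(2·9) + const.
Setting the derivative to zero: Σxᵢ(yᵢ − βxᵢ)/1 − β/9 = 0, so β = Σxᵢyᵢ / (Σxᵢ² + σ²/τ²).
Σxᵢyᵢ = 2·1 + 2·0 + 2·(-1) = 0; Σxᵢ² = 12; σ²/τ² = 1/9.
β̂_MAP = 0 / (12 + 1/9) = 0/(109/9) = 0 ≈ 0.000.

β̂_MAP = 0.000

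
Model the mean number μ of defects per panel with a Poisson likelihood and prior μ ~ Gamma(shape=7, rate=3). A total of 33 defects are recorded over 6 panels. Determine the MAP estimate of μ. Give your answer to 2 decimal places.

μ̂_MAP = 4.33

Σxᵢ = 33, n = 6.
Posterior ∝ μ^6e^(−3μ) · μ^33e^(−6μ) = μ^39e^(−9μ), i.e. Gamma(shape=40, rate=9).
The mode of a Gamma(a, b) with a ≥ 1 (shape–rate) is (a−1)/b = 39/9 ≈ 4.33.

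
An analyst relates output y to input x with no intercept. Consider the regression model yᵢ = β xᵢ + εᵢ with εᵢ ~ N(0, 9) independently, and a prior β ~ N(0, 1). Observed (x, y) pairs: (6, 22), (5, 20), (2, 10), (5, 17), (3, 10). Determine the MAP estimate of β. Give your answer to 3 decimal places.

log p(β | y) = −Σ(yᵢ − βxᵢ)²/(2·9) − β²/(2·1) + const.
Setting the derivative to zero: Σxᵢ(yᵢ − βxᵢ)/9 − β/1 = 0, so β = Σxᵢyᵢ / (Σxᵢ² + σ²/τ²).
Σxᵢyᵢ = 6·22 + 5·20 + 2·10 + 5·17 + 3·10 = 367; Σxᵢ² = 99; σ²/τ² = 9.
β̂_MAP = 367 / (99 + 9) = 367/108 ≈ 3.398.

β̂_MAP = 3.398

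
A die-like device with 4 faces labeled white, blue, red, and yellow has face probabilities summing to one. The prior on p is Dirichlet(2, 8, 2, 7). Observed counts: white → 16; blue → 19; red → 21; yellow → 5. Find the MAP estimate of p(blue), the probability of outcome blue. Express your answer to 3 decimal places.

MAP estimate of p(blue) = 0.342

The posterior is Dirichlet(αᵢ + nᵢ) = Dirichlet(18, 27, 23, 12).
For a Dirichlet(a₁,…,a_K) with all aᵢ > 1, the mode has j-th component (aⱼ − 1)/(Σaᵢ − K).
Here Σaᵢ = 80 and K = 4, so p(blue) = (27 − 1)/(80 − 4) = 26/76 ≈ 0.342.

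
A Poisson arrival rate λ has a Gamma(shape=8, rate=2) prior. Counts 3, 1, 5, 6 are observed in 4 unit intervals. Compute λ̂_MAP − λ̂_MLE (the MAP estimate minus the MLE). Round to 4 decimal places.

Σxᵢ = 15. Posterior is Gamma(23, 6); MAP = (23−1)/6 = 22/6 ≈ 3.66667.
MLE = x̄ = 15/4 ≈ 3.75000.
Difference = 22/6 − 15/4 = -1/12 ≈ -0.0833.

MAP − MLE = -0.0833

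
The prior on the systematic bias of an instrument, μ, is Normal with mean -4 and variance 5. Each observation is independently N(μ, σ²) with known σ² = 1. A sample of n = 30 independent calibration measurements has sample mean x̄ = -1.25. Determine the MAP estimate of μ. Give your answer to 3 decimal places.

μ̂_MAP = -1.268

n = 30, x̄ = -1.25.
For a Normal prior and Normal likelihood with known variance, the posterior is Normal; its mode equals its mean, the precision-weighted average.
Prior precision 1/σ₀² = 1/5 = 0.2; data precision n/σ² = 30/1 = 30.
μ̂ = (0.2·(-4) + 30·(-1.25)) / (0.2 + 30) = (-38.3)/30.2 = -383/302 ≈ -1.268.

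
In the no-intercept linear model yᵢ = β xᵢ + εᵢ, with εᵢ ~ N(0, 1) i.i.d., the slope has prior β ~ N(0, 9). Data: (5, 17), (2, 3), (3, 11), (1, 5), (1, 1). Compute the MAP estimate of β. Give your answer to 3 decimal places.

log p(β | y) = −Σ(yᵢ − βxᵢ)²/(2·1) − β²/(2·9) + const.
Setting the derivative to zero: Σxᵢ(yᵢ − βxᵢ)/1 − β/9 = 0, so β = Σxᵢyᵢ / (Σxᵢ² + σ²/τ²).
Σxᵢyᵢ = 5·17 + 2·3 + 3·11 + 1·5 + 1·1 = 130; Σxᵢ² = 40; σ²/τ² = 1/9.
β̂_MAP = 130 / (40 + 1/9) = 130/(361/9) = 1170/361 ≈ 3.241.

β̂_MAP = 3.241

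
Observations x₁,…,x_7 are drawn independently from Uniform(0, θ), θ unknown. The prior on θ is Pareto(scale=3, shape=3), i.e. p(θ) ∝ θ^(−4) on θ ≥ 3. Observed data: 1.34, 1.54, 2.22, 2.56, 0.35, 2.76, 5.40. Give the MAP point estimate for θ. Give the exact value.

θ̂_MAP = 5.40

The Uniform(0, θ) likelihood is θ^(−n) for θ ≥ max(xᵢ), zero otherwise. Here max(xᵢ) = 5.40.
Posterior ∝ θ^(−4) · θ^(−7) = θ^(−11) on θ ≥ max(3, 5.40) = 5.40.
This density is strictly decreasing in θ, so the posterior mode lies at the lower boundary of the support.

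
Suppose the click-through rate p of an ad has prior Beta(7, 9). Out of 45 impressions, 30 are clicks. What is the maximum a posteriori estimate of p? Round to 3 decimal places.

Prior: Beta(7, 9).
Data: 30 successes in 45 trials. The binomial likelihood contributes p^30(1−p)^15, so the posterior is Beta(7+30, 9+15) = Beta(37, 24).
For Beta(a, b) with a, b > 1 the mode is (a−1)/(a+b−2) = 36/59 ≈ 0.610.

p̂_MAP = 0.610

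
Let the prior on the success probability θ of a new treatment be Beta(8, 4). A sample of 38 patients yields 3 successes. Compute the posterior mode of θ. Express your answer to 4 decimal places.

θ̂_MAP = 0.2083

Prior: Beta(8, 4).
Data: 3 successes in 38 trials. The binomial likelihood contributes θ^3(1−θ)^35, so the posterior is Beta(8+3, 4+35) = Beta(11, 39).
For Beta(a, b) with a, b > 1 the mode is (a−1)/(a+b−2) = 10/48 ≈ 0.2083.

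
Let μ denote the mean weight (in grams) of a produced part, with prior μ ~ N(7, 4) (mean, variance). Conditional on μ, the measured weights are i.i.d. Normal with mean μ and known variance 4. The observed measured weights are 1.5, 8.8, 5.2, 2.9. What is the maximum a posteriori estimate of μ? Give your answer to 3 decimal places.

n = 4; x̄ = (1.5 + 8.8 + 5.2 + 2.9)/4 = 18.4/4 = 4.6.
For a Normal prior and Normal likelihood with known variance, the posterior is Normal; its mode equals its mean, the precision-weighted average.
Prior precision 1/σ₀² = 1/4 = 0.25; data precision n/σ² = 4/4 = 1.
μ̂ = (0.25·7 + 1·4.6) / (0.25 + 1) = 6.35/1.25 = 5.080.

μ̂_MAP = 5.080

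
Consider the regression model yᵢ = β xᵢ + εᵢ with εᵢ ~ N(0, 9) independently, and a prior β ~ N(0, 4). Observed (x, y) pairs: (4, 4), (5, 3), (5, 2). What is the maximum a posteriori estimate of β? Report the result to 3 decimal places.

β̂_MAP = 0.601

log p(β | y) = −Σ(yᵢ − βxᵢ)²/(2·9) − β²/(2·4) + const.
Setting the derivative to zero: Σxᵢ(yᵢ − βxᵢ)/9 − β/4 = 0, so β = Σxᵢyᵢ / (Σxᵢ² + σ²/τ²).
Σxᵢyᵢ = 4·4 + 5·3 + 5·2 = 41; Σxᵢ² = 66; σ²/τ² = 2.25.
β̂_MAP = 41 / (66 + 2.25) = 41/68.25 ≈ 0.601.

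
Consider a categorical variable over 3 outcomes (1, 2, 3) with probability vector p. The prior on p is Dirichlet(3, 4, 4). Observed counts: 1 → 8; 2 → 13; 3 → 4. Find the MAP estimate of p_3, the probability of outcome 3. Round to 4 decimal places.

MAP estimate: 0.2121

The posterior is Dirichlet(αᵢ + nᵢ) = Dirichlet(11, 17, 8).
For a Dirichlet(a₁,…,a_K) with all aᵢ > 1, the mode has j-th component (aⱼ − 1)/(Σaᵢ − K).
Here Σaᵢ = 36 and K = 3, so p_3 = (8 − 1)/(36 − 3) = 7/33 ≈ 0.2121.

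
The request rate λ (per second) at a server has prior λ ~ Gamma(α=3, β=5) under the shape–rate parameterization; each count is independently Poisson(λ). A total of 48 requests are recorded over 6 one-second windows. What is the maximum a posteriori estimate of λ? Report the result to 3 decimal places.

Σxᵢ = 48, n = 6.
Posterior ∝ λ^2e^(−5λ) · λ^48e^(−6λ) = λ^50e^(−11λ), i.e. Gamma(shape=51, rate=11).
The mode of a Gamma(a, b) with a ≥ 1 (shape–rate) is (a−1)/b = 50/11 ≈ 4.545.

λ̂_MAP = 4.545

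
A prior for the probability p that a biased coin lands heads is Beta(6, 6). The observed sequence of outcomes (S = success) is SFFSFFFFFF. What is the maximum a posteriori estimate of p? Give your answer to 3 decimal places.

Prior: Beta(6, 6).
Data: 2 successes in 10 trials (from the sequence). The binomial likelihood contributes p^2(1−p)^8, so the posterior is Beta(6+2, 6+8) = Beta(8, 14).
For Beta(a, b) with a, b > 1 the mode is (a−1)/(a+b−2) = 7/20 ≈ 0.350.

p̂_MAP = 0.350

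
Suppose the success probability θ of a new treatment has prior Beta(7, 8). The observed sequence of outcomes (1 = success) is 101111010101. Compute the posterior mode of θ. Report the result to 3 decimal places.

θ̂_MAP = 0.560

Prior: Beta(7, 8).
Data: 8 successes in 12 trials (from the sequence). The binomial likelihood contributes θ^8(1−θ)^4, so the posterior is Beta(7+8, 8+4) = Beta(15, 12).
For Beta(a, b) with a, b > 1 the mode is (a−1)/(a+b−2) = 14/25 ≈ 0.560.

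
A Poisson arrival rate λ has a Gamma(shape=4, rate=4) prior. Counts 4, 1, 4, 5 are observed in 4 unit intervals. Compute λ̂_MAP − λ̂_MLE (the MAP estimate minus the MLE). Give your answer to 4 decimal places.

Σxᵢ = 14. Posterior is Gamma(18, 8); MAP = (18−1)/8 = 17/8 ≈ 2.12500.
MLE = x̄ = 14/4 ≈ 3.50000.
Difference = 17/8 − 14/4 = -11/8 ≈ -1.3750.

MAP − MLE = -1.3750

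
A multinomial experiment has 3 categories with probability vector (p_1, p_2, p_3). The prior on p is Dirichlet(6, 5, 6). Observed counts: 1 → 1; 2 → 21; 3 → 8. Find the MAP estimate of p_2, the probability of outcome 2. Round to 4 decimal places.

MAP estimate: 0.5682

The posterior is Dirichlet(αᵢ + nᵢ) = Dirichlet(7, 26, 14).
For a Dirichlet(a₁,…,a_K) with all aᵢ > 1, the mode has j-th component (aⱼ − 1)/(Σaᵢ − K).
Here Σaᵢ = 47 and K = 3, so p_2 = (26 − 1)/(47 − 3) = 25/44 ≈ 0.5682.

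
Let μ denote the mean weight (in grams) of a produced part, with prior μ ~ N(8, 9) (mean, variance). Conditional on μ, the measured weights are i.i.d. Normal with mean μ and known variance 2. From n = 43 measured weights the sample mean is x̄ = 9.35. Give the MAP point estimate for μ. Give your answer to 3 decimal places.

n = 43, x̄ = 9.35.
For a Normal prior and Normal likelihood with known variance, the posterior is Normal; its mode equals its mean, the precision-weighted average.
Prior precision 1/σ₀² = 1/9; data precision n/σ² = 43/2 = 21.5.
μ̂ = ((1/9)·8 + 21.5·9.35) / (1/9 + 21.5) = (72689/360)/(389/18) = 72689/7780 ≈ 9.343.

μ̂_MAP = 9.343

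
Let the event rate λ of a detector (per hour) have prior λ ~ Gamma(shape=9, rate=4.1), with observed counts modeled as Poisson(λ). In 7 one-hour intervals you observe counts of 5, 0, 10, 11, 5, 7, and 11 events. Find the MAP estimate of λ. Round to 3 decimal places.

Σxᵢ = 5+0+10+11+5+7+11 = 49, with n = 7.
Posterior ∝ λ^8e^(−4.1λ) · λ^49e^(−7λ) = λ^57e^(−11.1λ), i.e. Gamma(shape=58, rate=11.1).
The mode of a Gamma(a, b) with a ≥ 1 (shape–rate) is (a−1)/b = 57/11.1 ≈ 5.135.

λ̂_MAP = 5.135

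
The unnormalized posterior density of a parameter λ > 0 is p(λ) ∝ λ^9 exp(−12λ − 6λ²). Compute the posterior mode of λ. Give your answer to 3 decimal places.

ℓ'(λ) = 9/λ − 12 − 12λ. Setting this to zero and multiplying by λ: 12λ² + 12λ − 9 = 0.
λ = (−12 + √(12² + 4·12·9)) / (2·12) = (−12 + √576) / 24 = (−12 + 24)/24 = 1/2.
ℓ''(λ) = −9/λ² − 12 < 0, confirming a maximum.

λ̂_MAP = 0.500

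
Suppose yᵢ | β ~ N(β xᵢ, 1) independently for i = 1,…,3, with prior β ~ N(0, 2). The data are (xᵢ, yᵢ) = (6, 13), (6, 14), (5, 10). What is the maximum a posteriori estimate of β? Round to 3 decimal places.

log p(β | y) = −Σ(yᵢ − βxᵢ)²/(2·1) − β²/(2·2) + const.
Setting the derivative to zero: Σxᵢ(yᵢ − βxᵢ)/1 − β/2 = 0, so β = Σxᵢyᵢ / (Σxᵢ² + σ²/τ²).
Σxᵢyᵢ = 6·13 + 6·14 + 5·10 = 212; Σxᵢ² = 97; σ²/τ² = 0.5.
β̂_MAP = 212 / (97 + 0.5) = 212/97.5 ≈ 2.174.

β̂_MAP = 2.174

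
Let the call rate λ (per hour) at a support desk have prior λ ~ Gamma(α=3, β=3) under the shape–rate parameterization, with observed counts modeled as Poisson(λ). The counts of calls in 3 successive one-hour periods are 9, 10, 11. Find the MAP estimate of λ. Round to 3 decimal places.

λ̂_MAP = 5.333

Σxᵢ = 9+10+11 = 30, with n = 3.
Posterior ∝ λ^2e^(−3λ) · λ^30e^(−3λ) = λ^32e^(−6λ), i.e. Gamma(shape=33, rate=6).
The mode of a Gamma(a, b) with a ≥ 1 (shape–rate) is (a−1)/b = 32/6 ≈ 5.333.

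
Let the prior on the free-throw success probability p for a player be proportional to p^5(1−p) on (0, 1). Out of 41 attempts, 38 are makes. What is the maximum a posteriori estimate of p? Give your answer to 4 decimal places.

The prior density ∝ p^5(1−p)^1 is the kernel of Beta(6, 2).
Data: 38 successes in 41 trials. The binomial likelihood contributes p^38(1−p)^3, so the posterior is Beta(6+38, 2+3) = Beta(44, 5).
For Beta(a, b) with a, b > 1 the mode is (a−1)/(a+b−2) = 43/47 ≈ 0.9149.

p̂_MAP = 0.9149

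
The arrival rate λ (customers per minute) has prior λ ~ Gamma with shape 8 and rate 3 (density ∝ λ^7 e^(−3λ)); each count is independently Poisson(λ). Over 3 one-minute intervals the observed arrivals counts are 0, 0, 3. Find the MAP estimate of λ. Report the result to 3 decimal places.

λ̂_MAP = 1.667

Σxᵢ = 0+0+3 = 3, with n = 3.
Posterior ∝ λ^7e^(−3λ) · λ^3e^(−3λ) = λ^10e^(−6λ), i.e. Gamma(shape=11, rate=6).
The mode of a Gamma(a, b) with a ≥ 1 (shape–rate) is (a−1)/b = 10/6 ≈ 1.667.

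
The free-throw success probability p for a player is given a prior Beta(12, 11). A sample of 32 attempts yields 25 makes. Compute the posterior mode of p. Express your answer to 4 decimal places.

Prior: Beta(12, 11).
Data: 25 successes in 32 trials. The binomial likelihood contributes p^25(1−p)^7, so the posterior is Beta(12+25, 11+7) = Beta(37, 18).
For Beta(a, b) with a, b > 1 the mode is (a−1)/(a+b−2) = 36/53 ≈ 0.6792.

p̂_MAP = 0.6792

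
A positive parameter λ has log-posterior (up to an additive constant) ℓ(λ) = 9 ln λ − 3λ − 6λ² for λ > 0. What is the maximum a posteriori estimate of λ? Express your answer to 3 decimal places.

λ̂_MAP = 0.750

ℓ'(λ) = 9/λ − 3 − 12λ. Setting this to zero and multiplying by λ: 12λ² + 3λ − 9 = 0.
λ = (−3 + √(3² + 4·12·9)) / (2·12) = (−3 + √441) / 24 = (−3 + 21)/24 = 3/4.
ℓ''(λ) = −9/λ² − 12 < 0, confirming a maximum.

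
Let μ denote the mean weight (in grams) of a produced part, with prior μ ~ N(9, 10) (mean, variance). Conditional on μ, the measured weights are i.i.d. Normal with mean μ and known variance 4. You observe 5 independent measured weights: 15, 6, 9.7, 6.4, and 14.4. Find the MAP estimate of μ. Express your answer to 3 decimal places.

n = 5; x̄ = (15 + 6 + 9.7 + 6.4 + 14.4)/5 = 51.5/5 = 10.3.
For a Normal prior and Normal likelihood with known variance, the posterior is Normal; its mode equals its mean, the precision-weighted average.
Prior precision 1/σ₀² = 1/10 = 0.1; data precision n/σ² = 5/4 = 1.25.
μ̂ = (0.1·9 + 1.25·10.3) / (0.1 + 1.25) = 13.775/1.35 = 551/54 ≈ 10.204.

μ̂_MAP = 10.204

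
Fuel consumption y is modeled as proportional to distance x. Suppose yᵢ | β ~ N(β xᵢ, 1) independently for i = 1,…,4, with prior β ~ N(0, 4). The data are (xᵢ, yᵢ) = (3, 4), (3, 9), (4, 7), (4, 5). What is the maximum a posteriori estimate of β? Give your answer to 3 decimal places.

log p(β | y) = −Σ(yᵢ − βxᵢ)²/(2·1) − β²/(2·4) + const.
Setting the derivative to zero: Σxᵢ(yᵢ − βxᵢ)/1 − β/4 = 0, so β = Σxᵢyᵢ / (Σxᵢ² + σ²/τ²).
Σxᵢyᵢ = 3·4 + 3·9 + 4·7 + 4·5 = 87; Σxᵢ² = 50; σ²/τ² = 0.25.
β̂_MAP = 87 / (50 + 0.25) = 87/50.25 ≈ 1.731.

β̂_MAP = 1.731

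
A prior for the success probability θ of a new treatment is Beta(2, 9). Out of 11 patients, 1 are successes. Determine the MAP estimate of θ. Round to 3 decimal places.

Prior: Beta(2, 9).
Data: 1 success in 11 trials. The binomial likelihood contributes θ(1−θ)^10, so the posterior is Beta(2+1, 9+10) = Beta(3, 19).
For Beta(a, b) with a, b > 1 the mode is (a−1)/(a+b−2) = 2/20 ≈ 0.100.

θ̂_MAP = 0.100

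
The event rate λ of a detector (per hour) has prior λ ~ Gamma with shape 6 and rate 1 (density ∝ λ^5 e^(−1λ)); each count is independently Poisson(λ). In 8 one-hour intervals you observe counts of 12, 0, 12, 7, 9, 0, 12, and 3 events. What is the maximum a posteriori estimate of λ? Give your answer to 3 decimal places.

Σxᵢ = 12+0+12+7+9+0+12+3 = 55, with n = 8.
Posterior ∝ λ^5e^(−1λ) · λ^55e^(−8λ) = λ^60e^(−9λ), i.e. Gamma(shape=61, rate=9).
The mode of a Gamma(a, b) with a ≥ 1 (shape–rate) is (a−1)/b = 60/9 ≈ 6.667.

λ̂_MAP = 6.667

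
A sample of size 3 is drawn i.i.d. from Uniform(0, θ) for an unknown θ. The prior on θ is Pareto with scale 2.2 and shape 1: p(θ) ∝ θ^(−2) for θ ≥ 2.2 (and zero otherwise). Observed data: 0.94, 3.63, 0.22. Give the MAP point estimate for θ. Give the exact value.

The Uniform(0, θ) likelihood is θ^(−n) for θ ≥ max(xᵢ), zero otherwise. Here max(xᵢ) = 3.63.
Posterior ∝ θ^(−2) · θ^(−3) = θ^(−5) on θ ≥ max(2.2, 3.63) = 3.63.
This density is strictly decreasing in θ, so the posterior mode lies at the lower boundary of the support.

θ̂_MAP = 3.63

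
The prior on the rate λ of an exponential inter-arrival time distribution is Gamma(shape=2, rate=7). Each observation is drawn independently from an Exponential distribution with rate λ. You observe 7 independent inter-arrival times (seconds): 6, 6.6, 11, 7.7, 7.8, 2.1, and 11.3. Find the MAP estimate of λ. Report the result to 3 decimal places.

The Exponential(rate=λ) likelihood is ∝ λ^n e^(−λΣtᵢ). Here n = 7 and Σtᵢ = 6 + 6.6 + 11 + 7.7 + 7.8 + 2.1 + 11.3 = 52.5.
Posterior ∝ λe^(−7λ) · λ^7e^(−52.5λ) = λ^8e^(−59.5λ), i.e. Gamma(9, 59.5).
Mode = (a−1)/b = 8/59.5 ≈ 0.134.

λ̂_MAP = 0.134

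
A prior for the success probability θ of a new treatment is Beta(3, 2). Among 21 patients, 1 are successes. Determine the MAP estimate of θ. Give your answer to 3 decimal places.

Prior: Beta(3, 2).
Data: 1 success in 21 trials. The binomial likelihood contributes θ(1−θ)^20, so the posterior is Beta(3+1, 2+20) = Beta(4, 22).
For Beta(a, b) with a, b > 1 the mode is (a−1)/(a+b−2) = 3/24 ≈ 0.125.

θ̂_MAP = 0.125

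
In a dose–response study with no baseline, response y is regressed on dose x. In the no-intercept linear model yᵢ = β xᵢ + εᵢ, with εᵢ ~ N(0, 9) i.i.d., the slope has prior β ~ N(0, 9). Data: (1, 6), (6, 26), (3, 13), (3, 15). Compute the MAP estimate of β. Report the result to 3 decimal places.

β̂_MAP = 4.393

log p(β | y) = −Σ(yᵢ − βxᵢ)²/(2·9) − β²/(2·9) + const.
Setting the derivative to zero: Σxᵢ(yᵢ − βxᵢ)/9 − β/9 = 0, so β = Σxᵢyᵢ / (Σxᵢ² + σ²/τ²).
Σxᵢyᵢ = 1·6 + 6·26 + 3·13 + 3·15 = 246; Σxᵢ² = 55; σ²/τ² = 1.
β̂_MAP = 246 / (55 + 1) = 246/56 ≈ 4.393.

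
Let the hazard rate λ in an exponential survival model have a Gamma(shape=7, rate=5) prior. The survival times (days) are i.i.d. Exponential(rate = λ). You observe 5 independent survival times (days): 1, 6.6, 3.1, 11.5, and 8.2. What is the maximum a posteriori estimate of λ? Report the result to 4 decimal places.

The Exponential(rate=λ) likelihood is ∝ λ^n e^(−λΣtᵢ). Here n = 5 and Σtᵢ = 1 + 6.6 + 3.1 + 11.5 + 8.2 = 30.4.
Posterior ∝ λ^6e^(−5λ) · λ^5e^(−30.4λ) = λ^11e^(−35.4λ), i.e. Gamma(12, 35.4).
Mode = (a−1)/b = 11/35.4 ≈ 0.3107.

λ̂_MAP = 0.3107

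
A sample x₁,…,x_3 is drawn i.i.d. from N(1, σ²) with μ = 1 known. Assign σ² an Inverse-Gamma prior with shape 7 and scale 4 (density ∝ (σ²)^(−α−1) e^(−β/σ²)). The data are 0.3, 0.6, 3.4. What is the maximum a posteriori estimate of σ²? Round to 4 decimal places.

Sum of squared deviations about the known mean: SS = (0.3−1)² + (0.6−1)² + (3.4−1)² = 6.41.
The Normal likelihood contributes (σ²)^(−n/2) exp(−SS/(2σ²)), so the posterior is Inverse-Gamma(α + n/2, β + SS/2) = Inverse-Gamma(8.5, 7.205).
The mode of Inverse-Gamma(a, b) is b/(a+1) = 7.205/9.5 ≈ 0.7584.

σ̂²_MAP = 0.7584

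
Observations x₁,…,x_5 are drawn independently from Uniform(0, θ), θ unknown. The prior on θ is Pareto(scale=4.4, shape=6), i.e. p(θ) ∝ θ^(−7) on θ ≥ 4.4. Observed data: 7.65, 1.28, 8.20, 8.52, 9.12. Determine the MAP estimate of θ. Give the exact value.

θ̂_MAP = 9.12

The Uniform(0, θ) likelihood is θ^(−n) for θ ≥ max(xᵢ), zero otherwise. Here max(xᵢ) = 9.12.
Posterior ∝ θ^(−7) · θ^(−5) = θ^(−12) on θ ≥ max(4.4, 9.12) = 9.12.
This density is strictly decreasing in θ, so the posterior mode lies at the lower boundary of the support.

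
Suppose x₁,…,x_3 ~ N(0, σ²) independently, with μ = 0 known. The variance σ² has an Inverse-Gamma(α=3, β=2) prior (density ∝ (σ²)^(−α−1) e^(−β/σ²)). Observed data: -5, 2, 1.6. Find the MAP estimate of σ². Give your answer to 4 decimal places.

Sum of squared deviations about the known mean: SS = (-5−0)² + (2−0)² + (1.6−0)² = 31.56.
The Normal likelihood contributes (σ²)^(−n/2) exp(−SS/(2σ²)), so the posterior is Inverse-Gamma(α + n/2, β + SS/2) = Inverse-Gamma(4.5, 17.78).
The mode of Inverse-Gamma(a, b) is b/(a+1) = 17.78/5.5 ≈ 3.2327.

σ̂²_MAP = 3.2327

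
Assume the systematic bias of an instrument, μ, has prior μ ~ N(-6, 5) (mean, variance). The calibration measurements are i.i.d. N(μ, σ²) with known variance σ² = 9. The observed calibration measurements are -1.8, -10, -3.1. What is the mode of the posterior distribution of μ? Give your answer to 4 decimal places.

n = 3; x̄ = ((-1.8) + (-10) + (-3.1))/3 = -14.9/3 = -149/30 ≈ -4.9667.
For a Normal prior and Normal likelihood with known variance, the posterior is Normal; its mode equals its mean, the precision-weighted average.
Prior precision 1/σ₀² = 1/5 = 0.2; data precision n/σ² = 3/9 = 1/3.
μ̂ = (0.2·(-6) + (1/3)·(-149/30)) / (0.2 + 1/3) = (-257/90)/(8/15) = -257/48 ≈ -5.3542.

μ̂_MAP = -5.3542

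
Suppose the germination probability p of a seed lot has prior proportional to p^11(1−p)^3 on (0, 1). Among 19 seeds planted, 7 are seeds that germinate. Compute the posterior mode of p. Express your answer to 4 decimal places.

p̂_MAP = 0.5455

The prior density ∝ p^11(1−p)^3 is the kernel of Beta(12, 4).
Data: 7 successes in 19 trials. The binomial likelihood contributes p^7(1−p)^12, so the posterior is Beta(12+7, 4+12) = Beta(19, 16).
For Beta(a, b) with a, b > 1 the mode is (a−1)/(a+b−2) = 18/33 ≈ 0.5455.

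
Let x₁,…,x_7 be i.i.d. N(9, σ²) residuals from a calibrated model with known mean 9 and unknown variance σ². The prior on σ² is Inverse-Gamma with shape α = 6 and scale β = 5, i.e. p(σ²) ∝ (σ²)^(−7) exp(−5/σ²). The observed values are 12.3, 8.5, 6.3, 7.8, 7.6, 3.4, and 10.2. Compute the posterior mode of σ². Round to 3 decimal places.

Sum of squared deviations about the known mean: SS = (12.3−9)² + (8.5−9)² + (6.3−9)² + (7.8−9)² + (7.6−9)² + (3.4−9)² + (10.2−9)² = 54.63.
The Normal likelihood contributes (σ²)^(−n/2) exp(−SS/(2σ²)), so the posterior is Inverse-Gamma(α + n/2, β + SS/2) = Inverse-Gamma(9.5, 32.315).
The mode of Inverse-Gamma(a, b) is b/(a+1) = 32.315/10.5 ≈ 3.078.

σ̂²_MAP = 3.078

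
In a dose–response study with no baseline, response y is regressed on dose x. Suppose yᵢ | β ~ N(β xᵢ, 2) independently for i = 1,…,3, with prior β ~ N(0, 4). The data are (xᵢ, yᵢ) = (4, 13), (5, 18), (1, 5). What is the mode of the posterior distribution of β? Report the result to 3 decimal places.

β̂_MAP = 3.459

log p(β | y) = −Σ(yᵢ − βxᵢ)²/(2·2) − β²/(2·4) + const.
Setting the derivative to zero: Σxᵢ(yᵢ − βxᵢ)/2 − β/4 = 0, so β = Σxᵢyᵢ / (Σxᵢ² + σ²/τ²).
Σxᵢyᵢ = 4·13 + 5·18 + 1·5 = 147; Σxᵢ² = 42; σ²/τ² = 0.5.
β̂_MAP = 147 / (42 + 0.5) = 147/42.5 ≈ 3.459.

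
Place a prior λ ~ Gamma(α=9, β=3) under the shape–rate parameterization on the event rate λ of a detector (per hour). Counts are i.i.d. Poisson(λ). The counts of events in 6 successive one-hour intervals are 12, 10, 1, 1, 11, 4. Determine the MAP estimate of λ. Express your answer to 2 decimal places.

Σxᵢ = 12+10+1+1+11+4 = 39, with n = 6.
Posterior ∝ λ^8e^(−3λ) · λ^39e^(−6λ) = λ^47e^(−9λ), i.e. Gamma(shape=48, rate=9).
The mode of a Gamma(a, b) with a ≥ 1 (shape–rate) is (a−1)/b = 47/9 ≈ 5.22.

λ̂_MAP = 5.22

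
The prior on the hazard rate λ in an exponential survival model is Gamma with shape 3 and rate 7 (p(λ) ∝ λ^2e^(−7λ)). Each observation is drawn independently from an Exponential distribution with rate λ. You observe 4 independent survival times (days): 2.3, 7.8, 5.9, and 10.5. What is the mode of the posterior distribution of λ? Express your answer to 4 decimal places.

λ̂_MAP = 0.1791

The Exponential(rate=λ) likelihood is ∝ λ^n e^(−λΣtᵢ). Here n = 4 and Σtᵢ = 2.3 + 7.8 + 5.9 + 10.5 = 26.5.
Posterior ∝ λ^2e^(−7λ) · λ^4e^(−26.5λ) = λ^6e^(−33.5λ), i.e. Gamma(7, 33.5).
Mode = (a−1)/b = 6/33.5 ≈ 0.1791.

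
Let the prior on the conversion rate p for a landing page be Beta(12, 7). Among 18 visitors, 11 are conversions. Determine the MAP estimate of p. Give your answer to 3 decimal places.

p̂_MAP = 0.629

Prior: Beta(12, 7).
Data: 11 successes in 18 trials. The binomial likelihood contributes p^11(1−p)^7, so the posterior is Beta(12+11, 7+7) = Beta(23, 14).
For Beta(a, b) with a, b > 1 the mode is (a−1)/(a+b−2) = 22/35 ≈ 0.629.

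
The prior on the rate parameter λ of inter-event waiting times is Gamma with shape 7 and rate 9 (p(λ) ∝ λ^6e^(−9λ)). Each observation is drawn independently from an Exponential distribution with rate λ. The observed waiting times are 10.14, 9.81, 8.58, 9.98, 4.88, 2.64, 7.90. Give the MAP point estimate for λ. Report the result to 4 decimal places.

λ̂_MAP = 0.2066

The Exponential(rate=λ) likelihood is ∝ λ^n e^(−λΣtᵢ). Here n = 7 and Σtᵢ = 10.14 + 9.81 + 8.58 + 9.98 + 4.88 + 2.64 + 7.90 = 53.93.
Posterior ∝ λ^6e^(−9λ) · λ^7e^(−53.93λ) = λ^13e^(−62.93λ), i.e. Gamma(14, 62.93).
Mode = (a−1)/b = 13/62.93 ≈ 0.2066.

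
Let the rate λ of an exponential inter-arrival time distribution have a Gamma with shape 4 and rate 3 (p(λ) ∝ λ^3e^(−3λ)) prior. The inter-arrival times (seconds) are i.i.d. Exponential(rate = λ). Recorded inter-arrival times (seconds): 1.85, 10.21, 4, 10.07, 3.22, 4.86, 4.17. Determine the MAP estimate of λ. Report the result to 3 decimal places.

λ̂_MAP = 0.242

The Exponential(rate=λ) likelihood is ∝ λ^n e^(−λΣtᵢ). Here n = 7 and Σtᵢ = 1.85 + 10.21 + 4 + 10.07 + 3.22 + 4.86 + 4.17 = 38.38.
Posterior ∝ λ^3e^(−3λ) · λ^7e^(−38.38λ) = λ^10e^(−41.38λ), i.e. Gamma(11, 41.38).
Mode = (a−1)/b = 10/41.38 ≈ 0.242.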